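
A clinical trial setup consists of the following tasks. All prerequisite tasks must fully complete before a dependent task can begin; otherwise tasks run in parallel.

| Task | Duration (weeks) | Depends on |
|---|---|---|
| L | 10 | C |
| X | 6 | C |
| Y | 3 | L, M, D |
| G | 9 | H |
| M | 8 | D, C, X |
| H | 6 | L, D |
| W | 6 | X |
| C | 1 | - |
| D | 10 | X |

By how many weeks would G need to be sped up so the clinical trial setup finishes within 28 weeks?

Current finish: 32 weeks; target: 28.
G is on every critical path, so each week cut from G cuts the finish by one (this holds down to a finish of 28).
Need 32 − 28 = 4 weeks off G → G becomes 5 weeks, finish becomes 28.

4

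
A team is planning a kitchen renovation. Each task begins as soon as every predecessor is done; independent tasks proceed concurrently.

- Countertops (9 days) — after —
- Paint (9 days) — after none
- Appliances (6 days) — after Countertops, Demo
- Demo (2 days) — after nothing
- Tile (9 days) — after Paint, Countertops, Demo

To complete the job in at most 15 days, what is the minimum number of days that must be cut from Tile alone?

3

Current finish: 18 days; target: 15.
Tile is on every critical path, so each day cut from Tile cuts the finish by one (this holds down to a finish of 15).
Need 18 − 15 = 3 days off Tile → Tile becomes 6 days, finish becomes 15.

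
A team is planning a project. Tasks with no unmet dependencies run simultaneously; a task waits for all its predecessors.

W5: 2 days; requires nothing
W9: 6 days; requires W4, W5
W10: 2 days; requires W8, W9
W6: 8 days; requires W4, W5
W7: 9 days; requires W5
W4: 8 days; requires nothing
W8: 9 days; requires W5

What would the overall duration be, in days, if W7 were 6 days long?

16

Baseline: W4→W6 = 8+8 = 16 → 16 days.
W7 is off the critical path — its longest chain is 11 days, giving 5 of slack.
That remains the longest chain; total 16 days.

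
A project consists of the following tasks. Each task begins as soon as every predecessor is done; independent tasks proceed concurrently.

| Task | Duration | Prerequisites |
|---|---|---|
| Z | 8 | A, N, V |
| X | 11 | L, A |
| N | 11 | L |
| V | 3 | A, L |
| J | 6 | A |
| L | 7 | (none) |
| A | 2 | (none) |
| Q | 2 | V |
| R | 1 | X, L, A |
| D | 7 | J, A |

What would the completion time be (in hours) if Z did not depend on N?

With the dependency in place, L→N→Z = 7+11+8 = 26 sets the finish at 26 hours.
Without N→Z, Z's earliest start moves from 18 to 10.
The longest chain is now L→X→R = 7+11+1 = 19, so the project takes 19 hours.

19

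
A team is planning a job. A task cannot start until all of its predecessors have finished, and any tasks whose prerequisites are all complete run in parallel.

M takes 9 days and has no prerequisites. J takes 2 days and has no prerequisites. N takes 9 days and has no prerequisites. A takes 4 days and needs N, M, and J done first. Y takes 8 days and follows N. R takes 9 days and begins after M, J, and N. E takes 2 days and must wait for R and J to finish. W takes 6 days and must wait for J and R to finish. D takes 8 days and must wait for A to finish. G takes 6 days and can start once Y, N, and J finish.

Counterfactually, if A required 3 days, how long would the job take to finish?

24

As given, the longest chain is M→R→W = 9+9+6 = 24, so the finish is 24 days.
A is off the critical path — its longest chain is 21 days, giving 3 of slack.
No other chain overtakes it, so the finish is 24 days.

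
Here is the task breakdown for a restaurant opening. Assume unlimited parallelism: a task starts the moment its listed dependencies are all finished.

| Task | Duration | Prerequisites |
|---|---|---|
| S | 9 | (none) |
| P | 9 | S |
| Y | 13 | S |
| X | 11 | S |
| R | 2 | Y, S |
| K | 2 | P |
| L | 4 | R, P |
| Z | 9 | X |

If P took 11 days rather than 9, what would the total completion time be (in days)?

Actual critical path: S→X→Z = 9+11+9 = 29 ⇒ 29 days.
P has 7 days of float (longest path through it is 22).
No other chain overtakes it, so the finish is 29 days.

29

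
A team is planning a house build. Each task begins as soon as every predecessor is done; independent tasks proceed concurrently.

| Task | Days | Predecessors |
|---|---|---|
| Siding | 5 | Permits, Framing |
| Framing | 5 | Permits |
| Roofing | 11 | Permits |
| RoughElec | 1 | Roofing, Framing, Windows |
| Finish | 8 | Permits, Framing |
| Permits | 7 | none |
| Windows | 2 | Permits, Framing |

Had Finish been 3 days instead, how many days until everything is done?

Baseline: Permits→Framing→Finish = 7+5+8 = 20 → 20 days.
Since Finish is critical, the -5 change carries straight to that chain (now 15 days).
New critical path: Permits→Roofing→RoughElec = 7+11+1 = 19 ⇒ 19 days.

19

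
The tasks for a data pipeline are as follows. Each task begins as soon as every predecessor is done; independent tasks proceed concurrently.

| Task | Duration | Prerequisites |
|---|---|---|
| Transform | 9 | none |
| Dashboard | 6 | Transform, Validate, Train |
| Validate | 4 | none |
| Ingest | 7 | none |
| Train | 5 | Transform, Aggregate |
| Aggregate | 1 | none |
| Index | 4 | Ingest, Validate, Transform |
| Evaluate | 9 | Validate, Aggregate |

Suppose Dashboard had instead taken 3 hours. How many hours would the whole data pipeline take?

17

Actual critical path: Transform→Train→Dashboard = 9+5+6 = 20 ⇒ 20 hours.
Since Dashboard is critical, the -3 change carries straight to that chain (now 17 hours).
The critical path is still Transform→Train→Dashboard; finish is now 17 hours.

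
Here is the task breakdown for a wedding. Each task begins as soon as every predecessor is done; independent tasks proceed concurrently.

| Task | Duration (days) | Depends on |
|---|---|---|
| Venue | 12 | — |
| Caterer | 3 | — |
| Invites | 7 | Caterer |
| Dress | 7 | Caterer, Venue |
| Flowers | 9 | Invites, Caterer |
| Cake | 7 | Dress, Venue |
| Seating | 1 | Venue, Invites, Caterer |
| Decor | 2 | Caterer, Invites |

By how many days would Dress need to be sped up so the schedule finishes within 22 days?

4

Current finish: 26 days; target: 22.
Dress is on every critical path, so each day cut from Dress cuts the finish by one (this holds down to a finish of 20).
Need 26 − 22 = 4 days off Dress → Dress becomes 3 days, finish becomes 22.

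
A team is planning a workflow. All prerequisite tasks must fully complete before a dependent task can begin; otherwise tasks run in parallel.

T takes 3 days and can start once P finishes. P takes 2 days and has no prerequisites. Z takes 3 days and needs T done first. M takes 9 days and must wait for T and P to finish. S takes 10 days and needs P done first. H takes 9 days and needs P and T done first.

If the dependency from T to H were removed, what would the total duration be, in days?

14

Before: longest chain P→T→H = 2+3+9 = 14, finish 14.
Without T→H, H's earliest start moves from 5 to 2.
The longest chain is now P→T→M = 2+3+9 = 14, so the workflow takes 14 days.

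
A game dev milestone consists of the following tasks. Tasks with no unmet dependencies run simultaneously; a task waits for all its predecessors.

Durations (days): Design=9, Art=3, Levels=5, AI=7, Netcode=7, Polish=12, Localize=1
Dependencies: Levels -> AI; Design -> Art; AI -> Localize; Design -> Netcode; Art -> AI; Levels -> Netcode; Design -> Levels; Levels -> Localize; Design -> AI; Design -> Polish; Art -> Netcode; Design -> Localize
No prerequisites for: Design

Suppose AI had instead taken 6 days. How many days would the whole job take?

As given, the longest chain is Design→Levels→AI→Localize = 9+5+7+1 = 22, so the finish is 22 days.
AI lies on that path, so at 6 days the path becomes 21 days.
That remains the longest chain; total 21 days.

21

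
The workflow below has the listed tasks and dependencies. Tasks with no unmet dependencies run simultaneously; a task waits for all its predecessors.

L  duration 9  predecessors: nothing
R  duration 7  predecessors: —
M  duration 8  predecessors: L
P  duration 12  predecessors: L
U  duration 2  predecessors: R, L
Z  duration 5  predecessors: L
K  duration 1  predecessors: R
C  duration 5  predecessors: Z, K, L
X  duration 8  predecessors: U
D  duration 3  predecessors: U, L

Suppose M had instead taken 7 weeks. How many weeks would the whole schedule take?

21

Critical path before the change: L→P = 9+12 = 21 giving 21 weeks.
M has 4 weeks of float (longest path through it is 17).
That remains the longest chain; total 21 weeks.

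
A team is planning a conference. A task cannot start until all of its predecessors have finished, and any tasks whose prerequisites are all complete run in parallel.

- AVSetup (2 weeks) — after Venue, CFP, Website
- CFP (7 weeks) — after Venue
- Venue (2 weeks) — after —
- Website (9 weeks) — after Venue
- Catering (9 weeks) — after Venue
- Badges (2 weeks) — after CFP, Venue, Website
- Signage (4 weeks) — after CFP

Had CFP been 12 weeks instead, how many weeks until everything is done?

Baseline: Venue→CFP→Signage = 2+7+4 = 13 → 13 weeks.
CFP is on the critical path; changing it to 12 makes that path 18 weeks.
No other chain overtakes it, so the finish is 18 weeks.

18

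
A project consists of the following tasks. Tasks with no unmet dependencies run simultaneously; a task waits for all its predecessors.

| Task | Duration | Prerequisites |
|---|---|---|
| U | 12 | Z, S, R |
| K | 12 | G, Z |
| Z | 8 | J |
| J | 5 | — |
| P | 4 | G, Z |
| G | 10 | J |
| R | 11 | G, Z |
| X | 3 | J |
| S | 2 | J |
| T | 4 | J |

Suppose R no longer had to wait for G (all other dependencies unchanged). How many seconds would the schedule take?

36

Original critical path: J→G→R→U = 5+10+11+12 = 38 ⇒ 38 seconds.
Without G→R, R's earliest start moves from 15 to 13.
New critical path: J→Z→R→U = 5+8+11+12 = 36 ⇒ 36 seconds.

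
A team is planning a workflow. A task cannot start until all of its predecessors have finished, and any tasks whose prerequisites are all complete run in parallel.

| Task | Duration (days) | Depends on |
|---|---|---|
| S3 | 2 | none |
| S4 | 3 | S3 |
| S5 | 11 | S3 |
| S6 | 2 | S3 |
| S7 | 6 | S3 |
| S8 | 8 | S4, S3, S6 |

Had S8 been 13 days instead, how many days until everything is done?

Actual critical path: S3→S4→S8 = 2+3+8 = 13 ⇒ 13 days.
S8 lies on that path, so at 13 days the path becomes 18 days.
That remains the longest chain; total 18 days.

18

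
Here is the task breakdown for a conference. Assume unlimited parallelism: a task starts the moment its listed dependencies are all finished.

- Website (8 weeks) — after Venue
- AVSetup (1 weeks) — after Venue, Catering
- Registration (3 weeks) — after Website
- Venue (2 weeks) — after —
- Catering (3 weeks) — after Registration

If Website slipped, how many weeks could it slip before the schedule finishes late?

Venue→Website→Registration→Catering→AVSetup = 2+8+3+3+1 = 17 sets the makespan at 17 weeks.
Longest path through Website: 17 weeks (earliest finish 10, latest finish 10).
Slack of Website = 2 − 2 = 0 weeks.

0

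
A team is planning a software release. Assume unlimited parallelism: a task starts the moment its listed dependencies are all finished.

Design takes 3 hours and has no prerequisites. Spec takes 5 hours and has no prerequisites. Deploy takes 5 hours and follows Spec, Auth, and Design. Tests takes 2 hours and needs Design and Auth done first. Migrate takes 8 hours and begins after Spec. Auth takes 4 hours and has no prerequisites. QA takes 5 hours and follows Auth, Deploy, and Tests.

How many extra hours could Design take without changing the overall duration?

2

Critical path: Spec→Deploy→QA = 5+5+5 = 15, so the finish is 15 hours.
The longest chain containing Design totals 13 hours.
Slack of Design = 2 − 0 = 2 hours.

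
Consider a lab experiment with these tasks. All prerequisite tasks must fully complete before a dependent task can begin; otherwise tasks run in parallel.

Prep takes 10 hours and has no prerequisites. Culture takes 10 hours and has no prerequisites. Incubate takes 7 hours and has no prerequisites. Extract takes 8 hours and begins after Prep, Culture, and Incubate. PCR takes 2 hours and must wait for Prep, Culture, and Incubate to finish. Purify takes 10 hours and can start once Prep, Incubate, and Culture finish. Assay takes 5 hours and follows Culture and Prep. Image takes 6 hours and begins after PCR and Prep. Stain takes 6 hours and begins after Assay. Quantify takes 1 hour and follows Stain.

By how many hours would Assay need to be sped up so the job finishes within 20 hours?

Current finish: 22 hours; target: 20.
Assay is on every critical path, so each hour cut from Assay cuts the finish by one (this holds down to a finish of 20).
Need 22 − 20 = 2 hours off Assay → Assay becomes 3 hours, finish becomes 20.

2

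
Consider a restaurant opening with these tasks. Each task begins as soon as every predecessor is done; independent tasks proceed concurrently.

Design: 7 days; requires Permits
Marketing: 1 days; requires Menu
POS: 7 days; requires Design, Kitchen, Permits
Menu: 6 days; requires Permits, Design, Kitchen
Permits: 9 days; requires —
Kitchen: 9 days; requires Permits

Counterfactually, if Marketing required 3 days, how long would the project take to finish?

27

Baseline: Permits→Kitchen→Menu→Marketing = 9+9+6+1 = 25 → 25 days.
Marketing lies on that path, so at 3 days the path becomes 27 days.
That remains the longest chain; total 27 days.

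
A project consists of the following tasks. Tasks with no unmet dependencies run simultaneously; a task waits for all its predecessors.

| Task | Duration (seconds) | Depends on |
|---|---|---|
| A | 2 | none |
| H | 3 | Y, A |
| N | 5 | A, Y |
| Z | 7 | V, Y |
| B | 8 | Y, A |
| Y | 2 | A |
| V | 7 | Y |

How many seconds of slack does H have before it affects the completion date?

11

Critical path: A→Y→V→Z = 2+2+7+7 = 18, so the finish is 18 seconds.
Longest path through H: 7 seconds (earliest finish 7, latest finish 18).
Slack of H = 15 − 4 = 11 seconds.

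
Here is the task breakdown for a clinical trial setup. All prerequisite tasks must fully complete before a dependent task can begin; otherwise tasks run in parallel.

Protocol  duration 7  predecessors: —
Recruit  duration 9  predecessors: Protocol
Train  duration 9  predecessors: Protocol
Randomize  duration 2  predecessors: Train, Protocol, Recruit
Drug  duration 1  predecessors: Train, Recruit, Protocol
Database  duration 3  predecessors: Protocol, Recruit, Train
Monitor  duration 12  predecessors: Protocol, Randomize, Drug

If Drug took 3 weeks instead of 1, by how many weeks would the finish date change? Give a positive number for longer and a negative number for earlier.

Actual critical path: Protocol→Recruit→Randomize→Monitor = 7+9+2+12 = 30 ⇒ 30 weeks.
Drug has 1 week of float (longest path through it is 29).
New critical path: Protocol→Recruit→Drug→Monitor = 7+9+3+12 = 31 ⇒ 31 weeks.
Change in finish: 31 − 30 = +1 weeks.

1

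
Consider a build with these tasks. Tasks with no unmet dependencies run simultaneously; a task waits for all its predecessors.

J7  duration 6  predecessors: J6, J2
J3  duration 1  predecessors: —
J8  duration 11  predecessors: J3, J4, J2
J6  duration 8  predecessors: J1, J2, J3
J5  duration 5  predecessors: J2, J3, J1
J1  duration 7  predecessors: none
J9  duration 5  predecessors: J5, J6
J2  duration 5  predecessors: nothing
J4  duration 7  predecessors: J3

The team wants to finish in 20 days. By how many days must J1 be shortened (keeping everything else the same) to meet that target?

1

Current finish: 21 days; target: 20.
J1 is on every critical path, so each day cut from J1 cuts the finish by one (this holds down to a finish of 19).
Need 21 − 20 = 1 day off J1 → J1 becomes 6 days, finish becomes 20.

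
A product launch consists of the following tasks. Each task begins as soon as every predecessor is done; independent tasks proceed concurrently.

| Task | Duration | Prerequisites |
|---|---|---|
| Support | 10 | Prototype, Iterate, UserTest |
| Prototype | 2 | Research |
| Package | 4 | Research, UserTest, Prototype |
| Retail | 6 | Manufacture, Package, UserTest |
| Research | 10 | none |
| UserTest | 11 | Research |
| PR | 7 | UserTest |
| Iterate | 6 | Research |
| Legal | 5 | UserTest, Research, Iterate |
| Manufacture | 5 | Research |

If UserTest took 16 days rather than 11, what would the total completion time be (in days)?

36

As given, the longest chain is Research→UserTest→Package→Retail = 10+11+4+6 = 31, so the finish is 31 days.
UserTest is on the critical path; changing it to 16 makes that path 36 days.
That remains the longest chain; total 36 days.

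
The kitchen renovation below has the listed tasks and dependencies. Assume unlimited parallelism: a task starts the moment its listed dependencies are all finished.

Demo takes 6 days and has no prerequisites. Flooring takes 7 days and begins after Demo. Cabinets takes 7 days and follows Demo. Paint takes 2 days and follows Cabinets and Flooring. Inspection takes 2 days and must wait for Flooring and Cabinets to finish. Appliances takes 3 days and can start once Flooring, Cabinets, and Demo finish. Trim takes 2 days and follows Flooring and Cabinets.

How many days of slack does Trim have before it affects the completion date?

Demo→Flooring→Appliances = 6+7+3 = 16 sets the makespan at 16 days.
Trim finishes as early as 15 and must finish by 16.
Float = 16 − 15 = 1.

1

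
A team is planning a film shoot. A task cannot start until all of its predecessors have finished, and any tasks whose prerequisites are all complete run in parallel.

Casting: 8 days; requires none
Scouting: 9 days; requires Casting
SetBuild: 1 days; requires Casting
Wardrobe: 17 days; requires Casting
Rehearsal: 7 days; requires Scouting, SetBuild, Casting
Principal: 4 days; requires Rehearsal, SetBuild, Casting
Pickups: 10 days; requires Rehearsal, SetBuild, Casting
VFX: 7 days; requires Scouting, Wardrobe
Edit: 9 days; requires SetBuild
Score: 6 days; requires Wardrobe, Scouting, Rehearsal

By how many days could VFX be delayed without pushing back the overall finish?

The longest chain is Casting→Scouting→Rehearsal→Pickups = 8+9+7+10 = 34; overall finish 34 days.
Longest path through VFX: 32 days (earliest finish 32, latest finish 34).
Float = 34 − 32 = 2.

2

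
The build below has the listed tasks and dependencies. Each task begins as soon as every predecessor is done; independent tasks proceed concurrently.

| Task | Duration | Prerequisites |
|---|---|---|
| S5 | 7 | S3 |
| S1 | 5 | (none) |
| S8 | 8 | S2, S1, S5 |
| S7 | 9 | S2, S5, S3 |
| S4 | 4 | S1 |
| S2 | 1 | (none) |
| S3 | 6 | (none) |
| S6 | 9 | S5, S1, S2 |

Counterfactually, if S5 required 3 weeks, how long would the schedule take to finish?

Actual critical path: S3→S5→S6 = 6+7+9 = 22 ⇒ 22 weeks.
Since S5 is critical, the -4 change carries straight to that chain (now 18 weeks).
That remains the longest chain; total 18 weeks.

18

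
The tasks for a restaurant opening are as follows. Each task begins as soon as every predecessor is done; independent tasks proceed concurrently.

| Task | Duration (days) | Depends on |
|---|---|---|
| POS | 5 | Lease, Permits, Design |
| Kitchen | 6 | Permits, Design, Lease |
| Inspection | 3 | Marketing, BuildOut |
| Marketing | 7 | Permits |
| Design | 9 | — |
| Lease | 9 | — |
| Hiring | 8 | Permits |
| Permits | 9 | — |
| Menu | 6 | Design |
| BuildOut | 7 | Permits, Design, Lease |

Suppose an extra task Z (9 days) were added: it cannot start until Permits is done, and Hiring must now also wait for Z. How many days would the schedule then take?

Originally the schedule takes 19 days.
With Z inserted, Hiring now waits for max(Permits, Z).
New critical path: Permits→Z→Hiring = 9+9+8 = 26 ⇒ 26 days.

26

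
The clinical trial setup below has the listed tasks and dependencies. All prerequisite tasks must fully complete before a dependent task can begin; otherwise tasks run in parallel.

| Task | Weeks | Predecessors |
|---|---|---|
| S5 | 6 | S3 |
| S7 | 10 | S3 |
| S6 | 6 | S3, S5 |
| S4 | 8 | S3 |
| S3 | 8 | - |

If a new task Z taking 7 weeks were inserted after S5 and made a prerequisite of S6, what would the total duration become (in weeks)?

Originally the job takes 20 weeks.
With Z inserted, S6 now waits for max(S3, S5, Z).
New critical path: S3→S5→Z→S6 = 8+6+7+6 = 27 ⇒ 27 weeks.

27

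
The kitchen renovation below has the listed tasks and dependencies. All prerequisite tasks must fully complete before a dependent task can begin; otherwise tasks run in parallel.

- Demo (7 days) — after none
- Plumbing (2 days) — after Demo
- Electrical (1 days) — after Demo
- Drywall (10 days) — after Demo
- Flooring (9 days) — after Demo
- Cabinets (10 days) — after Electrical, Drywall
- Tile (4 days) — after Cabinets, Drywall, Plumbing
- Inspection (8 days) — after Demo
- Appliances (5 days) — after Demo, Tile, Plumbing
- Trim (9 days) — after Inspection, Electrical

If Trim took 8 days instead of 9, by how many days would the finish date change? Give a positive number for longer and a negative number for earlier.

Actual critical path: Demo→Drywall→Cabinets→Tile→Appliances = 7+10+10+4+5 = 36 ⇒ 36 days.
Trim has 12 days of float (longest path through it is 24).
The critical path is still Demo→Drywall→Cabinets→Tile→Appliances; finish is now 36 days.
Change in finish: 36 − 36 = +0 days.

0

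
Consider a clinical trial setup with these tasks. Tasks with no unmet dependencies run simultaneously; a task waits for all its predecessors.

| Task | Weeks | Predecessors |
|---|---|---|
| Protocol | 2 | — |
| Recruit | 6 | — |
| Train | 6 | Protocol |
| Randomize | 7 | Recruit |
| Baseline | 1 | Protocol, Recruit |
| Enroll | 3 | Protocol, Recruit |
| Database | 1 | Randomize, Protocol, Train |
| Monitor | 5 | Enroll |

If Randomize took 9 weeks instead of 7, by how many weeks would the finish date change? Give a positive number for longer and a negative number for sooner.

2

Critical path before the change: Recruit→Randomize→Database = 6+7+1 = 14 giving 14 weeks.
Randomize is on the critical path; changing it to 9 makes that path 16 weeks.
That remains the longest chain; total 16 weeks.
Change in finish: 16 − 14 = +2 weeks.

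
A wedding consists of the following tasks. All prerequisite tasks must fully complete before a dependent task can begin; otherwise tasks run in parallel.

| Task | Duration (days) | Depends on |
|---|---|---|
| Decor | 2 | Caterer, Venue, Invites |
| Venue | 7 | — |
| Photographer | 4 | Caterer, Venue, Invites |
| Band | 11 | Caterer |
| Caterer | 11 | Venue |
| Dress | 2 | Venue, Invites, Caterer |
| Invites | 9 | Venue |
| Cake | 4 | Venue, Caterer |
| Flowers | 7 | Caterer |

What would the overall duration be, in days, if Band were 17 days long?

Baseline: Venue→Caterer→Band = 7+11+11 = 29 → 29 days.
Band lies on that path, so at 17 days the path becomes 35 days.
The critical path is still Venue→Caterer→Band; finish is now 35 days.

35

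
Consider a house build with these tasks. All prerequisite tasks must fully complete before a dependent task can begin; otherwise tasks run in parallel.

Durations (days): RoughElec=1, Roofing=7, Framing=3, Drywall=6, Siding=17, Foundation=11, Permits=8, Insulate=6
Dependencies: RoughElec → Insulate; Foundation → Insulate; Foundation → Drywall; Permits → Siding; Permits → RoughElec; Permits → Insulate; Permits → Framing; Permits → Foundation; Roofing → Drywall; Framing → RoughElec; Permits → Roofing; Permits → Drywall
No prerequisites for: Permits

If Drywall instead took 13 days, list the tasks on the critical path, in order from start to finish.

Critical path before the change: Permits→Foundation→Drywall = 8+11+6 = 25 giving 25 days.
Drywall is on the critical path; changing it to 13 makes that path 32 days.
That remains the longest chain; total 32 days.

Permits, Foundation, Drywall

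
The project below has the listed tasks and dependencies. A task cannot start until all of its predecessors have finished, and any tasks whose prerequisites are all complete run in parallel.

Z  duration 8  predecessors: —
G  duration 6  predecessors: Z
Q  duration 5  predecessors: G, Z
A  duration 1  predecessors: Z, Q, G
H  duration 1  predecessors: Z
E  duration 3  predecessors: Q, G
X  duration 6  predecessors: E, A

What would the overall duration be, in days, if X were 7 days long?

29

Actual critical path: Z→G→Q→E→X = 8+6+5+3+6 = 28 ⇒ 28 days.
Since X is critical, the +1 change carries straight to that chain (now 29 days).
No other chain overtakes it, so the finish is 29 days.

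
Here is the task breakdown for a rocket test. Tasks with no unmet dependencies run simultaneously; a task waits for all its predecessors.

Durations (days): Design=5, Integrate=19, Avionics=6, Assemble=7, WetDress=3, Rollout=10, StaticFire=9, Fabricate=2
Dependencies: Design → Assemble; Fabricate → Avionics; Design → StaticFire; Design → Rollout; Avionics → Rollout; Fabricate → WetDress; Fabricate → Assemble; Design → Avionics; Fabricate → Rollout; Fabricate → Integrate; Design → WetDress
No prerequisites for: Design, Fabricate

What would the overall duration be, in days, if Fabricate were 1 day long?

Baseline: Fabricate→Integrate = 2+19 = 21 → 21 days.
Fabricate is on the critical path; changing it to 1 makes that path 20 days.
Now Design→Avionics→Rollout = 5+6+10 = 21 is longest, so the finish becomes 21 days.

21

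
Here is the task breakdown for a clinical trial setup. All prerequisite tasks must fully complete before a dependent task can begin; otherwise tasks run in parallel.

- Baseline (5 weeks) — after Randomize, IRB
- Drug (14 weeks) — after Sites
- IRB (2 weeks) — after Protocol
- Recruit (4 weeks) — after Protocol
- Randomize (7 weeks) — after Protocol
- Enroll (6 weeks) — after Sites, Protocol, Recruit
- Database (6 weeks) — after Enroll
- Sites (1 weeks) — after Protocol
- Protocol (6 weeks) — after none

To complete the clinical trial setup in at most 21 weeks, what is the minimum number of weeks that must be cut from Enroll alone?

Current finish: 22 weeks; target: 21.
Enroll is on every critical path, so each week cut from Enroll cuts the finish by one (this holds down to a finish of 21).
Need 22 − 21 = 1 week off Enroll → Enroll becomes 5 weeks, finish becomes 21.

1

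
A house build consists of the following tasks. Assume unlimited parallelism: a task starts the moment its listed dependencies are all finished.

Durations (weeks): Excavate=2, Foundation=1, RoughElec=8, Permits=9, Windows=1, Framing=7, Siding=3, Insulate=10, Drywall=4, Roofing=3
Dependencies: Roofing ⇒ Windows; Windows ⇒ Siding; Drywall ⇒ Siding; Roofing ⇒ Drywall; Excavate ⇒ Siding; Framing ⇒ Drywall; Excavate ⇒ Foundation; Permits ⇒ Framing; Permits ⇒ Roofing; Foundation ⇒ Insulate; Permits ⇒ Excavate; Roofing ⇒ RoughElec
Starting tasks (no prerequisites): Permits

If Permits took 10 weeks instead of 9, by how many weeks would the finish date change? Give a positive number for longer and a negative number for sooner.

Critical path before the change: Permits→Framing→Drywall→Siding = 9+7+4+3 = 23 giving 23 weeks.
Since Permits is critical, the +1 change carries straight to that chain (now 24 weeks).
No other chain overtakes it, so the finish is 24 weeks.
Change in finish: 24 − 23 = +1 weeks.

1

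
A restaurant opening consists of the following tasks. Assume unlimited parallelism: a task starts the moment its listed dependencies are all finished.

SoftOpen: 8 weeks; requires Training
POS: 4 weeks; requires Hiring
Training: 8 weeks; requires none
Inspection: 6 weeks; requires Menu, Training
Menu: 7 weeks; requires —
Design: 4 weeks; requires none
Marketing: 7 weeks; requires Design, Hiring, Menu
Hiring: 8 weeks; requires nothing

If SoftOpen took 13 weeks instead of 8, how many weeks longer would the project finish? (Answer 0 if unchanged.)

5

Baseline: Training→SoftOpen = 8+8 = 16 → 16 weeks.
SoftOpen is on the critical path; changing it to 13 makes that path 21 weeks.
No other chain overtakes it, so the finish is 21 weeks.
Change in finish: 21 − 16 = +5 weeks.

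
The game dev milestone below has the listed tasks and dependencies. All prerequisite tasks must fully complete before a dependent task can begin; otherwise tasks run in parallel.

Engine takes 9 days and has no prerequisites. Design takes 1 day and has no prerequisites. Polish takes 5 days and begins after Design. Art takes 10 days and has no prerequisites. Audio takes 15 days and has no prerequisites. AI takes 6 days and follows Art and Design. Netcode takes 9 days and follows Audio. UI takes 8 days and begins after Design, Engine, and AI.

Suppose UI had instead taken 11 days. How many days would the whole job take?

Actual critical path: Art→AI→UI = 10+6+8 = 24 ⇒ 24 days.
UI lies on that path, so at 11 days the path becomes 27 days.
That remains the longest chain; total 27 days.

27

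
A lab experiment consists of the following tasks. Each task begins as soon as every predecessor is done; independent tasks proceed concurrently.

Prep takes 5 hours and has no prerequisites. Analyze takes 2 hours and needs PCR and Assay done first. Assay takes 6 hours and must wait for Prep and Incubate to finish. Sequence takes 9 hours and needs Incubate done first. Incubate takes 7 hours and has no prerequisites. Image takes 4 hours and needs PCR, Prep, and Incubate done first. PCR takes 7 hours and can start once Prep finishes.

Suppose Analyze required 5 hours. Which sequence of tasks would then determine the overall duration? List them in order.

Baseline: Prep→PCR→Image = 5+7+4 = 16 → 16 hours.
Analyze has 1 hour of float (longest path through it is 15).
New critical path: Incubate→Assay→Analyze = 7+6+5 = 18 ⇒ 18 hours.

Incubate, Assay, Analyze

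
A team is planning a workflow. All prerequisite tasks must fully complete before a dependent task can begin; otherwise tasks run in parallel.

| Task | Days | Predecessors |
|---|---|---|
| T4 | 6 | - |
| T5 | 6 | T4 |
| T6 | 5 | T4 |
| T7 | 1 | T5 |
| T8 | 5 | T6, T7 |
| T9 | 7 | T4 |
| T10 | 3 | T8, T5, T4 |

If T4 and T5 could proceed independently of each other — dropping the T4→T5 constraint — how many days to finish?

19

With the dependency in place, T4→T5→T7→T8→T10 = 6+6+1+5+3 = 21 sets the finish at 21 days.
Without T4→T5, T5's earliest start moves from 6 to 0.
The longest chain is now T4→T6→T8→T10 = 6+5+5+3 = 19, so the plan takes 19 days.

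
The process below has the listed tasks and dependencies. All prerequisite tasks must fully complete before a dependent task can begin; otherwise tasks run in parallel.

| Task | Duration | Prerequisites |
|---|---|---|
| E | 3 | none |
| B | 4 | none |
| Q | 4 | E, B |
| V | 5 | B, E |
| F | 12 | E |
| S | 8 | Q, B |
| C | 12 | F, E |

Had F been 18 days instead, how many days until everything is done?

33

As given, the longest chain is E→F→C = 3+12+12 = 27, so the finish is 27 days.
Since F is critical, the +6 change carries straight to that chain (now 33 days).
The critical path is still E→F→C; finish is now 33 days.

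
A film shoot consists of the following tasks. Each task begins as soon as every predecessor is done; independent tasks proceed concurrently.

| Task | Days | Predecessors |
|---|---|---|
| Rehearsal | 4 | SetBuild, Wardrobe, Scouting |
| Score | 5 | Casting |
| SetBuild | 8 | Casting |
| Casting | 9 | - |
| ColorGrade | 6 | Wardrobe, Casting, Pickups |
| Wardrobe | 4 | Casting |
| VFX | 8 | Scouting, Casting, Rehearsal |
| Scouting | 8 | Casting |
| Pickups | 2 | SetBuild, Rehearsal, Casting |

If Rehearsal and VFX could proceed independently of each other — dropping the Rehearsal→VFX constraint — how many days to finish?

29

Original critical path: Casting→Scouting→Rehearsal→Pickups→ColorGrade = 9+8+4+2+6 = 29 ⇒ 29 days.
Without Rehearsal→VFX, VFX's earliest start moves from 21 to 17.
After: Casting→Scouting→Rehearsal→Pickups→ColorGrade = 9+8+4+2+6 = 29 → 29 days.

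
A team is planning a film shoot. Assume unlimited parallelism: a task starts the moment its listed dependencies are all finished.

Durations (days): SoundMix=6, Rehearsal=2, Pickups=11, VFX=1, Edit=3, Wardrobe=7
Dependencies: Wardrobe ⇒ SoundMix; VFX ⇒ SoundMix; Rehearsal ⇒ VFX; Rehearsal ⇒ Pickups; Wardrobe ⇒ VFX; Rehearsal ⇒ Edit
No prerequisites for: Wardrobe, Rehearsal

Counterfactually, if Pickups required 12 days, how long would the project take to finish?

14

Critical path before the change: Wardrobe→VFX→SoundMix = 7+1+6 = 14 giving 14 days.
The longest path through Pickups is only 13 days, so Pickups has float 1.
No other chain overtakes it, so the finish is 14 days.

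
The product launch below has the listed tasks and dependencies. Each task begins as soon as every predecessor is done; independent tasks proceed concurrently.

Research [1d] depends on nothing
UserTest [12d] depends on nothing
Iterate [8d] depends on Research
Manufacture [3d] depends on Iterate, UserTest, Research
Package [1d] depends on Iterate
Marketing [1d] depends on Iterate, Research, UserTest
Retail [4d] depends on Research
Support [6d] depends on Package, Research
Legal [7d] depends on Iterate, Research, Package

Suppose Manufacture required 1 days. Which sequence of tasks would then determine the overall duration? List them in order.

The binding path is Research→Iterate→Package→Legal = 1+8+1+7 = 17; finish at 17 days.
Manufacture has 2 days of float (longest path through it is 15).
That remains the longest chain; total 17 days.

Research, Iterate, Package, Legal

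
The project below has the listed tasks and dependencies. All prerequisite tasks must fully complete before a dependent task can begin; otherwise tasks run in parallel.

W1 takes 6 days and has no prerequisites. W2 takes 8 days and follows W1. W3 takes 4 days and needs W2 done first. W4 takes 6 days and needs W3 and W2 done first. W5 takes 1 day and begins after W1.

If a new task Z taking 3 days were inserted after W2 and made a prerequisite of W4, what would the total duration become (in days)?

24

Originally the schedule takes 24 days.
With Z inserted, W4 now waits for max(W3, W2, Z).
New critical path: W1→W2→W3→W4 = 6+8+4+6 = 24 ⇒ 24 days.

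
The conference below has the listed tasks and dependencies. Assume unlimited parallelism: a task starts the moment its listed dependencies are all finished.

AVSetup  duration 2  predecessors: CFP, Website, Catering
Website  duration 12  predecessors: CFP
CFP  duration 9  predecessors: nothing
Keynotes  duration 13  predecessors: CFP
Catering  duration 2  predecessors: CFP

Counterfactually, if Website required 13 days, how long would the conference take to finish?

Critical path before the change: CFP→Website→AVSetup = 9+12+2 = 23 giving 23 days.
Since Website is critical, the +1 change carries straight to that chain (now 24 days).
The critical path is still CFP→Website→AVSetup; finish is now 24 days.

24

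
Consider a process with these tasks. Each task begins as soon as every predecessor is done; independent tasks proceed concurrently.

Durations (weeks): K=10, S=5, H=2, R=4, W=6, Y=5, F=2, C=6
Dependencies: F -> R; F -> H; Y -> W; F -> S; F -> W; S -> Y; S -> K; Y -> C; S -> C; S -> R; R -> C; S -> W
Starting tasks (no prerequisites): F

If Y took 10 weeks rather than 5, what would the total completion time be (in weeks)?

Baseline: F→S→Y→C = 2+5+5+6 = 18 → 18 weeks.
Y is on the critical path; changing it to 10 makes that path 23 weeks.
No other chain overtakes it, so the finish is 23 weeks.

23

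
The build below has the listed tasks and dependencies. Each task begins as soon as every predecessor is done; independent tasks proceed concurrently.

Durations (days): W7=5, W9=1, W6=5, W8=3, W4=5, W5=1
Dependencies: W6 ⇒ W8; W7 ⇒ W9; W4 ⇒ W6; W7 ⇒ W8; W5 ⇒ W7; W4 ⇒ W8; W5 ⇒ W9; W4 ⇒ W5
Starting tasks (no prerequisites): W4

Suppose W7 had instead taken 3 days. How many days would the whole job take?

Critical path before the change: W4→W5→W7→W8 = 5+1+5+3 = 14 giving 14 days.
Since W7 is critical, the -2 change carries straight to that chain (now 12 days).
New critical path: W4→W6→W8 = 5+5+3 = 13 ⇒ 13 days.

13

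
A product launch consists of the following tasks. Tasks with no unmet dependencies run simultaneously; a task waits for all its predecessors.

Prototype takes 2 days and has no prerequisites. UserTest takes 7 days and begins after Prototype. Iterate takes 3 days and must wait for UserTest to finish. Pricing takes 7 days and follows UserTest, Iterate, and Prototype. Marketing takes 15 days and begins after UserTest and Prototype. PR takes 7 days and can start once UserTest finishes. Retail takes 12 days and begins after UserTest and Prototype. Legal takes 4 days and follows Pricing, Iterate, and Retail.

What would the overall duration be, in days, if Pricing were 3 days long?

25

Critical path before the change: Prototype→UserTest→Retail→Legal = 2+7+12+4 = 25 giving 25 days.
The longest path through Pricing is only 23 days, so Pricing has float 2.
The critical path is still Prototype→UserTest→Retail→Legal; finish is now 25 days.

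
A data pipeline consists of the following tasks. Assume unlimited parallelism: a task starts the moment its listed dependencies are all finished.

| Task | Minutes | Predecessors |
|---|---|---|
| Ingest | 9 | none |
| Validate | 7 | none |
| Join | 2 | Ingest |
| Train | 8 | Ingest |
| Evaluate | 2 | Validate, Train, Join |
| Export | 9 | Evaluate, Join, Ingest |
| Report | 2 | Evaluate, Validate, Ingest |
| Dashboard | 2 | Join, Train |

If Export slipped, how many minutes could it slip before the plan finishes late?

0

The longest chain is Ingest→Train→Evaluate→Export = 9+8+2+9 = 28; overall finish 28 minutes.
Export finishes as early as 28 and must finish by 28.
Float = 28 − 28 = 0.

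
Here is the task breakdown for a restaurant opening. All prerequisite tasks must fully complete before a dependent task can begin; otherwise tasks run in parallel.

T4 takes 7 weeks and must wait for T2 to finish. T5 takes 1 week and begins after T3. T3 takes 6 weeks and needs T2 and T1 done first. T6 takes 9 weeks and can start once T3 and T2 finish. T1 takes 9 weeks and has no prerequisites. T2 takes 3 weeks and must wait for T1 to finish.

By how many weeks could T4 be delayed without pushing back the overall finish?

T1→T2→T3→T6 = 9+3+6+9 = 27 sets the makespan at 27 weeks.
Longest path through T4: 19 weeks (earliest finish 19, latest finish 27).
So T4 can slip 27 − 19 = 8 weeks.

8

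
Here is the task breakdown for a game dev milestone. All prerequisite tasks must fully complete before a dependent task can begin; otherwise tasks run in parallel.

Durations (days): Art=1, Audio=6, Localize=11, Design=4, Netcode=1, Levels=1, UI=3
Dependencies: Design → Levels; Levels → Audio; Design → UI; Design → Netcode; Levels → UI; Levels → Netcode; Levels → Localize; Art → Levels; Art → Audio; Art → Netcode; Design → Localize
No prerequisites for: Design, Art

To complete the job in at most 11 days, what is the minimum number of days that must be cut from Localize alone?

Current finish: 16 days; target: 11.
Localize is on every critical path, so each day cut from Localize cuts the finish by one (this holds down to a finish of 11).
Need 16 − 11 = 5 days off Localize → Localize becomes 6 days, finish becomes 11.

5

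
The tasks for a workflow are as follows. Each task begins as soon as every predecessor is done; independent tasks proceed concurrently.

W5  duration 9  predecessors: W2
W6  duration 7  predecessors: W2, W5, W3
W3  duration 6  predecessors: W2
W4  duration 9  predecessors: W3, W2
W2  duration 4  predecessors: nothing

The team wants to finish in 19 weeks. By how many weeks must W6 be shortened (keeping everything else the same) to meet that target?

Current finish: 20 weeks; target: 19.
W6 is on every critical path, so each week cut from W6 cuts the finish by one (this holds down to a finish of 19).
Need 20 − 19 = 1 week off W6 → W6 becomes 6 weeks, finish becomes 19.

1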